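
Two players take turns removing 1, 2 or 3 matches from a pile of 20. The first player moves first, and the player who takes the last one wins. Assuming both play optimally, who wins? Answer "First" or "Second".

Second

Positions where the player to move wins (W) vs loses (L):
i:   0  1  2  3  4  5  6  7  8  9 10 11 12 13 14 15 16 17 18 19 20
     L  W  W  W  L  W  W  W  L  W  W  W  L  W  W  W  L  W  W  W  L
Position 20 is L, so the second player wins.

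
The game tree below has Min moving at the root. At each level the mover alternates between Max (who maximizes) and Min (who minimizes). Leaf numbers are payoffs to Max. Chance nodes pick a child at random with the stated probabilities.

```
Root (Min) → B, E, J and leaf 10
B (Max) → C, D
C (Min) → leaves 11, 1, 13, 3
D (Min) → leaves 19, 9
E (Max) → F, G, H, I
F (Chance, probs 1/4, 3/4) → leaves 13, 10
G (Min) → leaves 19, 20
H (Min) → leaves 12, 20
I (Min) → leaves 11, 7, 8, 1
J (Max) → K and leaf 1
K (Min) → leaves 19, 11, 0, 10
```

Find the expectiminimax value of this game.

C (Min): min(11, 1, 13, 3) = 1
D (Min): min(19, 9) = 9
B (Max): max(1, 9) = 9
F (Chance): 1/4·13 + 3/4·10 = 10.75
G (Min): min(19, 20) = 19
H (Min): min(12, 20) = 12
I (Min): min(11, 7, 8, 1) = 1
E (Max): max(10.75, 19, 12, 1) = 19
K (Min): min(19, 11, 0, 10) = 0
J (Max): max(0, 1) = 1
Root (Min): min(9, 19, 1, 10) = 1

1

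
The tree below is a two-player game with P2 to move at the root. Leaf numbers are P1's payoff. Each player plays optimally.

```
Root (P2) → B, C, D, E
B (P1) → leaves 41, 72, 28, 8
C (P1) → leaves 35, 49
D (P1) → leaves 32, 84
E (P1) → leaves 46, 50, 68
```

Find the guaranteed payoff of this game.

49

B (P1): max(41, 72, 28, 8) = 72
C (P1): max(35, 49) = 49
D (P1): max(32, 84) = 84
E (P1): max(46, 50, 68) = 68
Root (P2): min(72, 49, 84, 68) = 49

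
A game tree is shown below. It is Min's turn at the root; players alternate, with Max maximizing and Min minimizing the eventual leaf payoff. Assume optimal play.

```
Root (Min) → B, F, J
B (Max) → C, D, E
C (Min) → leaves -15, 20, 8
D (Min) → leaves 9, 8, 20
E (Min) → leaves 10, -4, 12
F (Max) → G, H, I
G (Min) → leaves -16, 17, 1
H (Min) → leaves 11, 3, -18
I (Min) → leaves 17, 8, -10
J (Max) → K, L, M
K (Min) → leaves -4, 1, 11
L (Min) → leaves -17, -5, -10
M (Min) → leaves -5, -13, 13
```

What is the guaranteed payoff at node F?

-10

G: min(-16, 17, 1) = -16
H: min(11, 3, -18) = -18
I: min(17, 8, -10) = -10
F: max(-16, -18, -10) = -10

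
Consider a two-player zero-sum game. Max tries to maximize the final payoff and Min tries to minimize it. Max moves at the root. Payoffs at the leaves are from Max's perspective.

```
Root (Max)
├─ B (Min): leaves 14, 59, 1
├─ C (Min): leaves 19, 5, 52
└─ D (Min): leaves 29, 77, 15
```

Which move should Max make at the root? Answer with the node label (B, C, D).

D

B (Min): min(14, 59, 1) = 1
C (Min): min(19, 5, 52) = 5
D (Min): min(29, 77, 15) = 15
Root (Max): max(1, 5, 15) = 15
Max picks the child with the highest value: D (value 15).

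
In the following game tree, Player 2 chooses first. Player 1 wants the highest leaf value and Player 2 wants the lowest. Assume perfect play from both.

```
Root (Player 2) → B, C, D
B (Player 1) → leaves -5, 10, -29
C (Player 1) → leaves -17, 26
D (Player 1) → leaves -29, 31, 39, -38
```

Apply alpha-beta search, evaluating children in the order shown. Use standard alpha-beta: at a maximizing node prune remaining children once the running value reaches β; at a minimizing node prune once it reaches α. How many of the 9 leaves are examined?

B [α=-∞,β=+∞]: v=10
C [α=-∞,β=10]: v=26
D [α=-∞,β=10]: v=31 after child 2 ≥ β → β-cutoff, skip 2
Root [α=-∞,β=+∞]: v=10
Leaves evaluated: 7 of 9.

7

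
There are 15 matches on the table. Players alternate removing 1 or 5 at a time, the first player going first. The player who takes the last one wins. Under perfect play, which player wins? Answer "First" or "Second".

First

W/L table (W = player to move can force a win):
i:   0  1  2  3  4  5  6  7  8  9 10 11 12 13 14 15
     L  W  L  W  L  W  L  W  L  W  L  W  L  W  L  W
Position 15 is W, so the first player wins.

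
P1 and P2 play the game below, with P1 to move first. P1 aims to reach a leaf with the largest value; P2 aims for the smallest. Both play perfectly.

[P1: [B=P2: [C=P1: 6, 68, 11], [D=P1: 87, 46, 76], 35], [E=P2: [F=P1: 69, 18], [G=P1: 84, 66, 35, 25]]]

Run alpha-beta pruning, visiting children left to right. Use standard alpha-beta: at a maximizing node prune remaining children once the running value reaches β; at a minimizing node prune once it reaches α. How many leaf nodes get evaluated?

8

C [α=-∞,β=+∞]: v=68
D [α=-∞,β=68]: v=87 after child 1 ≥ β → β-cutoff, skip 2
B [α=-∞,β=+∞]: v=35
F [α=35,β=+∞]: v=69
G [α=35,β=69]: v=84 after child 1 ≥ β → β-cutoff, skip 3
E [α=35,β=+∞]: v=69
Root [α=-∞,β=+∞]: v=69
Leaves evaluated: 8 of 13.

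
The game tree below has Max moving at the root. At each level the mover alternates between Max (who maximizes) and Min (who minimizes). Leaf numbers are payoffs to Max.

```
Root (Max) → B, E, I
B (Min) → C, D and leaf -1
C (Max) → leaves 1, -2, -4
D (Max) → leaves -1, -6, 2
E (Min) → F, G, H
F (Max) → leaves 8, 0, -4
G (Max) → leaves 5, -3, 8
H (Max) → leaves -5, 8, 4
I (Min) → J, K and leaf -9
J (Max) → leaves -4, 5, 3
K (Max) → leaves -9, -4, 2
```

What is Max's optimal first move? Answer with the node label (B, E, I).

E

C (Max): max(1, -2, -4) = 1
D (Max): max(-1, -6, 2) = 2
B (Min): min(1, 2, -1) = -1
F (Max): max(8, 0, -4) = 8
G (Max): max(5, -3, 8) = 8
H (Max): max(-5, 8, 4) = 8
E (Min): min(8, 8, 8) = 8
J (Max): max(-4, 5, 3) = 5
K (Max): max(-9, -4, 2) = 2
I (Min): min(5, 2, -9) = -9
Root (Max): max(-1, 8, -9) = 8
Max picks the child with the highest value: E (value 8).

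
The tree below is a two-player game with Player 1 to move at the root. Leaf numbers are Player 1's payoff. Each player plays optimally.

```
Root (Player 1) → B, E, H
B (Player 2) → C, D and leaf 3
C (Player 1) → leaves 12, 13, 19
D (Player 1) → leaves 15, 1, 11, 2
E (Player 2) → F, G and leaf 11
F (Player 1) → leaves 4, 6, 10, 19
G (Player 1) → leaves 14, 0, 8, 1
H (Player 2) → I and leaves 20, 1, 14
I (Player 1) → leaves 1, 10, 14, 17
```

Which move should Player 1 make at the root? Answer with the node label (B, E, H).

E

C (Player 1): max(12, 13, 19) = 19
D (Player 1): max(15, 1, 11, 2) = 15
B (Player 2): min(19, 15, 3) = 3
F (Player 1): max(4, 6, 10, 19) = 19
G (Player 1): max(14, 0, 8, 1) = 14
E (Player 2): min(19, 14, 11) = 11
I (Player 1): max(1, 10, 14, 17) = 17
H (Player 2): min(17, 20, 1, 14) = 1
Root (Player 1): max(3, 11, 1) = 11
Player 1 picks the child with the highest value: E (value 11).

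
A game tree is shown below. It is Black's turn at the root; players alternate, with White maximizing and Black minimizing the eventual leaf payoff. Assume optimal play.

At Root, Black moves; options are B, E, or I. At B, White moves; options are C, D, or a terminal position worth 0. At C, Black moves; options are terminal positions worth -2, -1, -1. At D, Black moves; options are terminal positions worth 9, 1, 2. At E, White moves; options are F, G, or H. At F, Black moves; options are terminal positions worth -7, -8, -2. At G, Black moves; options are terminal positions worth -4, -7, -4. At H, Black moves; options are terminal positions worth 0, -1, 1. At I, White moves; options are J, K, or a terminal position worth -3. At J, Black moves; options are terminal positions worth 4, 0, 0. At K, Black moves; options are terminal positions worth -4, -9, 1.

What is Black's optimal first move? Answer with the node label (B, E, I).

C (Black): min(-2, -1, -1) = -2
D (Black): min(9, 1, 2) = 1
B (White): max(-2, 1, 0) = 1
F (Black): min(-7, -8, -2) = -8
G (Black): min(-4, -7, -4) = -7
H (Black): min(0, -1, 1) = -1
E (White): max(-8, -7, -1) = -1
J (Black): min(4, 0, 0) = 0
K (Black): min(-4, -9, 1) = -9
I (White): max(0, -9, -3) = 0
Root (Black): min(1, -1, 0) = -1
Black picks the child with the lowest value: E (value -1).

E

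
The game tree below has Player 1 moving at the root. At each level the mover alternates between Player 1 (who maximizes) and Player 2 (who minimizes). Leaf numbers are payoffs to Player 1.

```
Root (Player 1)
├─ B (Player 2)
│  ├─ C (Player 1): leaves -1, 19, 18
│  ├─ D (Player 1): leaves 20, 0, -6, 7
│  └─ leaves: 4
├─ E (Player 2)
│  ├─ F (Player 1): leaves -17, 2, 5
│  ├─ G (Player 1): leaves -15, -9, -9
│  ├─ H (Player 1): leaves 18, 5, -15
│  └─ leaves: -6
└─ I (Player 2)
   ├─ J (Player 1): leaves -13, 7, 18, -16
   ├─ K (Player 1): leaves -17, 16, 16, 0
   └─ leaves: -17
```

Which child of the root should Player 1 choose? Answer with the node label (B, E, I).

C (Player 1): max(-1, 19, 18) = 19
D (Player 1): max(20, 0, -6, 7) = 20
B (Player 2): min(19, 20, 4) = 4
F (Player 1): max(-17, 2, 5) = 5
G (Player 1): max(-15, -9, -9) = -9
H (Player 1): max(18, 5, -15) = 18
E (Player 2): min(5, -9, 18, -6) = -9
J (Player 1): max(-13, 7, 18, -16) = 18
K (Player 1): max(-17, 16, 16, 0) = 16
I (Player 2): min(18, 16, -17) = -17
Root (Player 1): max(4, -9, -17) = 4
Player 1 picks the child with the highest value: B (value 4).

B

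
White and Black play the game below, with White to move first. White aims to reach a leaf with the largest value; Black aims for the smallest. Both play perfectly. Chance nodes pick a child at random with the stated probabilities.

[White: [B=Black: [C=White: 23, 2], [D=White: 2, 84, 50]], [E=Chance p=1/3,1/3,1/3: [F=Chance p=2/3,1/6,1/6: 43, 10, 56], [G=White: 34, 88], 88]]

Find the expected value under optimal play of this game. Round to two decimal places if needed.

C (White): max(23, 2) = 23
D (White): max(2, 84, 50) = 84
B (Black): min(23, 84) = 23
F (Chance): 2/3·43 + 1/6·10 + 1/6·56 = 39.67
G (White): max(34, 88) = 88
E (Chance): 1/3·39.67 + 1/3·88 + 1/3·88 = 71.89
Root (White): max(23, 71.89) = 71.89

71.89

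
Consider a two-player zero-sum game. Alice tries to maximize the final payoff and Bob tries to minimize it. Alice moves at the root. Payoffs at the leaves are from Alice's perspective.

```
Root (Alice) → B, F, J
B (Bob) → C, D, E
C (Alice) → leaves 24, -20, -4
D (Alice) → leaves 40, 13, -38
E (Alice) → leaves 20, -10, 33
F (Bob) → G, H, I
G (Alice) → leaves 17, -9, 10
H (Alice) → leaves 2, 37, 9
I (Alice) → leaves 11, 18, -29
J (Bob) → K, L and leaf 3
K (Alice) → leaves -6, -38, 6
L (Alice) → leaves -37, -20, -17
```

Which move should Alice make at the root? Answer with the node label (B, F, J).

C (Alice): max(24, -20, -4) = 24
D (Alice): max(40, 13, -38) = 40
E (Alice): max(20, -10, 33) = 33
B (Bob): min(24, 40, 33) = 24
G (Alice): max(17, -9, 10) = 17
H (Alice): max(2, 37, 9) = 37
I (Alice): max(11, 18, -29) = 18
F (Bob): min(17, 37, 18) = 17
K (Alice): max(-6, -38, 6) = 6
L (Alice): max(-37, -20, -17) = -17
J (Bob): min(6, -17, 3) = -17
Root (Alice): max(24, 17, -17) = 24
Alice picks the child with the highest value: B (value 24).

B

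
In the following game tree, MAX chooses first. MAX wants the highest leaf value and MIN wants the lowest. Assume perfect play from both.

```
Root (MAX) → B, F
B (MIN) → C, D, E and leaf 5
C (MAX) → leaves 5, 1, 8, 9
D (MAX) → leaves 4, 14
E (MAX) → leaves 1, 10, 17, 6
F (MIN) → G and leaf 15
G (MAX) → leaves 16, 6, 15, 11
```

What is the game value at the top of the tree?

15

C (MAX): max(5, 1, 8, 9) = 9
D (MAX): max(4, 14) = 14
E (MAX): max(1, 10, 17, 6) = 17
B (MIN): min(9, 14, 17, 5) = 5
G (MAX): max(16, 6, 15, 11) = 16
F (MIN): min(16, 15) = 15
Root (MAX): max(5, 15) = 15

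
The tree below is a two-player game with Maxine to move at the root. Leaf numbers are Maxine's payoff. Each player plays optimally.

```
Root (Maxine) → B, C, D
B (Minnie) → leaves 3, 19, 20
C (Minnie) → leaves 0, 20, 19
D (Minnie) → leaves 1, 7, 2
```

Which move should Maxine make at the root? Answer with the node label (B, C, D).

B (Minnie): min(3, 19, 20) = 3
C (Minnie): min(0, 20, 19) = 0
D (Minnie): min(1, 7, 2) = 1
Root (Maxine): max(3, 0, 1) = 3
Maxine picks the child with the highest value: B (value 3).

B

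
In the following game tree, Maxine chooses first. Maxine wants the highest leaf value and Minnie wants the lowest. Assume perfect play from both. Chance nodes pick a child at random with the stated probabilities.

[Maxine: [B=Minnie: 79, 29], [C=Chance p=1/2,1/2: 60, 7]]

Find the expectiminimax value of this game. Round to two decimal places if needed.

B (Minnie): min(79, 29) = 29
C (Chance): 1/2·60 + 1/2·7 = 33.5
Root (Maxine): max(29, 33.5) = 33.5

33.5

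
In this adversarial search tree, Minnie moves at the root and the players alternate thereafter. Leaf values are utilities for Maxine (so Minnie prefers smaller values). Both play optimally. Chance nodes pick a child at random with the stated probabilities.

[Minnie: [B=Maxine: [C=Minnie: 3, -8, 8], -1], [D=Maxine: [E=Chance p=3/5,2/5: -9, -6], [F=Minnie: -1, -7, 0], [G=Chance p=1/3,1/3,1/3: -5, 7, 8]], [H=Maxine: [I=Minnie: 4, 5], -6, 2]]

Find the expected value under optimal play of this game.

-1

C (Minnie): min(3, -8, 8) = -8
B (Maxine): max(-8, -1) = -1
E (Chance): 3/5·-9 + 2/5·-6 = -7.8
F (Minnie): min(-1, -7, 0) = -7
G (Chance): 1/3·-5 + 1/3·7 + 1/3·8 = 3.33
D (Maxine): max(-7.8, -7, 3.33) = 3.33
I (Minnie): min(4, 5) = 4
H (Maxine): max(4, -6, 2) = 4
Root (Minnie): min(-1, 3.33, 4) = -1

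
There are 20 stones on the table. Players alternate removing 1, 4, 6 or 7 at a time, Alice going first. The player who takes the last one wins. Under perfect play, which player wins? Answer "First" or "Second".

First

W/L table (W = player to move can force a win):
i:   0  1  2  3  4  5  6  7  8  9 10 11 12 13 14 15 16 17 18 19 20
     L  W  L  W  W  L  W  W  W  W  L  W  W  L  W  L  W  W  L  W  W
Position 20 is W, so the first player wins.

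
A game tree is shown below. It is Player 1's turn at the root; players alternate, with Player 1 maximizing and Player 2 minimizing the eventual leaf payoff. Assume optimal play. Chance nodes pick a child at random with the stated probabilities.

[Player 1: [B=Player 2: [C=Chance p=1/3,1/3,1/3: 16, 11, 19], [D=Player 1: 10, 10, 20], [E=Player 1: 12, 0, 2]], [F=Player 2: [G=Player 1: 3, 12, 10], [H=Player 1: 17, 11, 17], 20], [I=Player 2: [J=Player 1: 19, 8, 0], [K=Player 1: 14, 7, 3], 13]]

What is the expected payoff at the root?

13

C (Chance): 1/3·16 + 1/3·11 + 1/3·19 = 15.33
D (Player 1): max(10, 10, 20) = 20
E (Player 1): max(12, 0, 2) = 12
B (Player 2): min(15.33, 20, 12) = 12
G (Player 1): max(3, 12, 10) = 12
H (Player 1): max(17, 11, 17) = 17
F (Player 2): min(12, 17, 20) = 12
J (Player 1): max(19, 8, 0) = 19
K (Player 1): max(14, 7, 3) = 14
I (Player 2): min(19, 14, 13) = 13
Root (Player 1): max(12, 12, 13) = 13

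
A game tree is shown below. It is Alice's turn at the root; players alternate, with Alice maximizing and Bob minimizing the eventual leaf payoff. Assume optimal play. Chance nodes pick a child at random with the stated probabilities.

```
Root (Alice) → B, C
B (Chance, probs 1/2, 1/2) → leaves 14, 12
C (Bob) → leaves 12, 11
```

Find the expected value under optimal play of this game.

B (Chance): 1/2·14 + 1/2·12 = 13
C (Bob): min(12, 11) = 11
Root (Alice): max(13, 11) = 13

13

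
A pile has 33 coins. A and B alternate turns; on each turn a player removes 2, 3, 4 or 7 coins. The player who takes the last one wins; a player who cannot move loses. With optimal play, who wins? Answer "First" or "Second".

W/L table (W = player to move can force a win):
i:   0  1  2  3  4  5  6  7  8  9 10 11 12 13 14 15 16 17 18 19 20 21 22 23 24 25 26 27 28 29 30 31 32 33
     L  L  W  W  W  W  L  W  W  W  W  L  L  W  W  W  W  L  W  W  W  W  L  L  W  W  W  W  L  W  W  W  W  L
Position 33 is L, so the second player wins.

Second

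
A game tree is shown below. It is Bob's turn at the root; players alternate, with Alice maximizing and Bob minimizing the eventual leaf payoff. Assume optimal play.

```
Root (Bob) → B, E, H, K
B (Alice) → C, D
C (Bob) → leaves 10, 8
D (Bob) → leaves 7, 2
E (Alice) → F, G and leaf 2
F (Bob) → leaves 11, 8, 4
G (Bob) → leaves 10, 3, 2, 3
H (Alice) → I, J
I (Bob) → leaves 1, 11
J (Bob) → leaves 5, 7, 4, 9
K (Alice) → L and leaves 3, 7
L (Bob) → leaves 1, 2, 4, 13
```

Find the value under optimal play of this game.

4

C (Bob): min(10, 8) = 8
D (Bob): min(7, 2) = 2
B (Alice): max(8, 2) = 8
F (Bob): min(11, 8, 4) = 4
G (Bob): min(10, 3, 2, 3) = 2
E (Alice): max(4, 2, 2) = 4
I (Bob): min(1, 11) = 1
J (Bob): min(5, 7, 4, 9) = 4
H (Alice): max(1, 4) = 4
L (Bob): min(1, 2, 4, 13) = 1
K (Alice): max(1, 3, 7) = 7
Root (Bob): min(8, 4, 4, 7) = 4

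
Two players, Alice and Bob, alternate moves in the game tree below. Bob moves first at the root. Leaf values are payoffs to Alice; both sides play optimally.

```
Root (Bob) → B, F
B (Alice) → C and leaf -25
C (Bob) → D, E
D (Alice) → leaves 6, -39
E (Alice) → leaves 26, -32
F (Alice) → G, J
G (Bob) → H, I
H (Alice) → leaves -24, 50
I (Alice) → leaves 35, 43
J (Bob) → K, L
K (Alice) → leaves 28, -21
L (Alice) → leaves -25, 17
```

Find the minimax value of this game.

6

D (Alice): max(6, -39) = 6
E (Alice): max(26, -32) = 26
C (Bob): min(6, 26) = 6
B (Alice): max(6, -25) = 6
H (Alice): max(-24, 50) = 50
I (Alice): max(35, 43) = 43
G (Bob): min(50, 43) = 43
K (Alice): max(28, -21) = 28
L (Alice): max(-25, 17) = 17
J (Bob): min(28, 17) = 17
F (Alice): max(43, 17) = 43
Root (Bob): min(6, 43) = 6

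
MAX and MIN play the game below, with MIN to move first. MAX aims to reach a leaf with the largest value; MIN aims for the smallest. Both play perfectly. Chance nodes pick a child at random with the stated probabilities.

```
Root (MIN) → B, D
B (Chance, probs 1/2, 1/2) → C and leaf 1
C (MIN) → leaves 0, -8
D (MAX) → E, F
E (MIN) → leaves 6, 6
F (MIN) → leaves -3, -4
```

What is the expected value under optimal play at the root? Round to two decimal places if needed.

-3.5

C (MIN): min(0, -8) = -8
B (Chance): 1/2·-8 + 1/2·1 = -3.5
E (MIN): min(6, 6) = 6
F (MIN): min(-3, -4) = -4
D (MAX): max(6, -4) = 6
Root (MIN): min(-3.5, 6) = -3.5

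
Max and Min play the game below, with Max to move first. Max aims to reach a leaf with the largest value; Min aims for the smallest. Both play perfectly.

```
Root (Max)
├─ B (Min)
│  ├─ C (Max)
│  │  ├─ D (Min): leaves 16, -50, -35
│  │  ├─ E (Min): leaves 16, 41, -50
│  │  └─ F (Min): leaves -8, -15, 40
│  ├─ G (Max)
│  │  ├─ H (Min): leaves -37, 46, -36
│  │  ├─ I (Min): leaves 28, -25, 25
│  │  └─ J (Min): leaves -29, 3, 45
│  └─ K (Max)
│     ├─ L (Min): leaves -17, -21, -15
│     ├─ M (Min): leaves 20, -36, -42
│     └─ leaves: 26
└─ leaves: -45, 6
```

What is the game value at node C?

-15

D: min(16, -50, -35) = -50
E: min(16, 41, -50) = -50
F: min(-8, -15, 40) = -15
C: max(-50, -50, -15) = -15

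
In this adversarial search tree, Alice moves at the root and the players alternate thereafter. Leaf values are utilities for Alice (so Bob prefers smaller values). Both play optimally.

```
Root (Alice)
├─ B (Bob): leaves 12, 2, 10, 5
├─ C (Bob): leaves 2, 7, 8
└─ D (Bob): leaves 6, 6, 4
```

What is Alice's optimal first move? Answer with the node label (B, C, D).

B (Bob): min(12, 2, 10, 5) = 2
C (Bob): min(2, 7, 8) = 2
D (Bob): min(6, 6, 4) = 4
Root (Alice): max(2, 2, 4) = 4
Alice picks the child with the highest value: D (value 4).

D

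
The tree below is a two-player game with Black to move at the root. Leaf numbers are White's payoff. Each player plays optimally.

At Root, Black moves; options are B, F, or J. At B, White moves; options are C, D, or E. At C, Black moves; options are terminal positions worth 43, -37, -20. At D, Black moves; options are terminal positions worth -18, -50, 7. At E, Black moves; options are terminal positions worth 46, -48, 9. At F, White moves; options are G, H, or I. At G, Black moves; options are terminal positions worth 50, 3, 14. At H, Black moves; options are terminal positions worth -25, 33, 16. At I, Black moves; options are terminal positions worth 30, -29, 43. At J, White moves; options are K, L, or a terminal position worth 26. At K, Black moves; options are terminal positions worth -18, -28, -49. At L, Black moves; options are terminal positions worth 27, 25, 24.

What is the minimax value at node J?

26

K: min(-18, -28, -49) = -49
L: min(27, 25, 24) = 24
J: max(-49, 24, 26) = 26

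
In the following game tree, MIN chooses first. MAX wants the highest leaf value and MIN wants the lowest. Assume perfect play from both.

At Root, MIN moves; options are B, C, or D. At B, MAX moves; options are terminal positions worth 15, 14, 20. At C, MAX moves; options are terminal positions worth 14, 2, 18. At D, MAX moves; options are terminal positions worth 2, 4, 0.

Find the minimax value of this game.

B (MAX): max(15, 14, 20) = 20
C (MAX): max(14, 2, 18) = 18
D (MAX): max(2, 4, 0) = 4
Root (MIN): min(20, 18, 4) = 4

4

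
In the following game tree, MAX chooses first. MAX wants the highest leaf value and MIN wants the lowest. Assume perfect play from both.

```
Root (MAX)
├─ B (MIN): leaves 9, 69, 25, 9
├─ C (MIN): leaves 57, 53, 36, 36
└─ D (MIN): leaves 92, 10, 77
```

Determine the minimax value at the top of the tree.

36

B (MIN): min(9, 69, 25, 9) = 9
C (MIN): min(57, 53, 36, 36) = 36
D (MIN): min(92, 10, 77) = 10
Root (MAX): max(9, 36, 10) = 36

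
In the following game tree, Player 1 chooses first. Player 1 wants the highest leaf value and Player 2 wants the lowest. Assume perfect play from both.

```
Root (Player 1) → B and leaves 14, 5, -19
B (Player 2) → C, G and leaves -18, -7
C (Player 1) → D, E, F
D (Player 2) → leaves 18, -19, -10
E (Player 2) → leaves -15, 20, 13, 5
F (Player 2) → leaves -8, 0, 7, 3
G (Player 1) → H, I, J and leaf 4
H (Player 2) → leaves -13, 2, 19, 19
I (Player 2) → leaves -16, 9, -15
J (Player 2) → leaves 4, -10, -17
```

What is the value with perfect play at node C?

D: min(18, -19, -10) = -19
E: min(-15, 20, 13, 5) = -15
F: min(-8, 0, 7, 3) = -8
C: max(-19, -15, -8) = -8

-8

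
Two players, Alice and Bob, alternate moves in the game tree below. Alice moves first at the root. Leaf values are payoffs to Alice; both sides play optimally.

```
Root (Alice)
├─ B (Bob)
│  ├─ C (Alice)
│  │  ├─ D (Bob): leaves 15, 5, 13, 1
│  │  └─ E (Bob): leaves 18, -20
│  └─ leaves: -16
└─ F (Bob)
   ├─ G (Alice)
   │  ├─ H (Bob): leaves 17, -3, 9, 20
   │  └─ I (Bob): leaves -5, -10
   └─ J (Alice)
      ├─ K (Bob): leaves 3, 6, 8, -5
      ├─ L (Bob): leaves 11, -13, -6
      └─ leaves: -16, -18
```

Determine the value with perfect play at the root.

-5

D (Bob): min(15, 5, 13, 1) = 1
E (Bob): min(18, -20) = -20
C (Alice): max(1, -20) = 1
B (Bob): min(1, -16) = -16
H (Bob): min(17, -3, 9, 20) = -3
I (Bob): min(-5, -10) = -10
G (Alice): max(-3, -10) = -3
K (Bob): min(3, 6, 8, -5) = -5
L (Bob): min(11, -13, -6) = -13
J (Alice): max(-5, -13, -16, -18) = -5
F (Bob): min(-3, -5) = -5
Root (Alice): max(-16, -5) = -5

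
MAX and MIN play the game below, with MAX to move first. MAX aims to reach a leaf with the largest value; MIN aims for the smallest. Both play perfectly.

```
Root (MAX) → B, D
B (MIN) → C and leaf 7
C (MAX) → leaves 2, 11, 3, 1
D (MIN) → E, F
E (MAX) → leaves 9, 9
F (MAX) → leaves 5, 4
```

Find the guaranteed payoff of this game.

C (MAX): max(2, 11, 3, 1) = 11
B (MIN): min(11, 7) = 7
E (MAX): max(9, 9) = 9
F (MAX): max(5, 4) = 5
D (MIN): min(9, 5) = 5
Root (MAX): max(7, 5) = 7

7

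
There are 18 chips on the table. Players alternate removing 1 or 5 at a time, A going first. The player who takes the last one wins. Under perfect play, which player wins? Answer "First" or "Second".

W/L table (W = player to move can force a win):
i:   0  1  2  3  4  5  6  7  8  9 10 11 12 13 14 15 16 17 18
     L  W  L  W  L  W  L  W  L  W  L  W  L  W  L  W  L  W  L
Position 18 is L, so the second player wins.

Second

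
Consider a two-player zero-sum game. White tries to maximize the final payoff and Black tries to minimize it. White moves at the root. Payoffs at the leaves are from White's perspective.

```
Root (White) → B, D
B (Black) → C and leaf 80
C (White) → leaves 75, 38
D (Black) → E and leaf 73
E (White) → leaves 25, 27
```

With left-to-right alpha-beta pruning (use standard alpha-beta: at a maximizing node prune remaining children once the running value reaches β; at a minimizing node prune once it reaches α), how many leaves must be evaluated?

5

C [α=-∞,β=+∞]: v=75
B [α=-∞,β=+∞]: v=75
E [α=75,β=+∞]: v=27
D [α=75,β=+∞]: v=27 after child 1 ≤ α → α-cutoff, skip 1
Root [α=-∞,β=+∞]: v=75
Leaves evaluated: 5 of 6.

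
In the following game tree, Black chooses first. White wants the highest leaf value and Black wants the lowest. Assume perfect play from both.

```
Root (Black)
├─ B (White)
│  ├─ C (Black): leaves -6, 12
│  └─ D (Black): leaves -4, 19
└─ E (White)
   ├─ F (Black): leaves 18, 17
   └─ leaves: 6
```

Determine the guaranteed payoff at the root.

-4

C (Black): min(-6, 12) = -6
D (Black): min(-4, 19) = -4
B (White): max(-6, -4) = -4
F (Black): min(18, 17) = 17
E (White): max(17, 6) = 17
Root (Black): min(-4, 17) = -4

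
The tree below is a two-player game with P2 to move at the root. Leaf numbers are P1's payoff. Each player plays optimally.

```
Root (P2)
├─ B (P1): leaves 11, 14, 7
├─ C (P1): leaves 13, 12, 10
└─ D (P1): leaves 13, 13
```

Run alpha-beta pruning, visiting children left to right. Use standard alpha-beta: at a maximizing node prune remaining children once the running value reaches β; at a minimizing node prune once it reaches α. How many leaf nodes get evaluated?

7

B [α=-∞,β=+∞]: v=14
C [α=-∞,β=14]: v=13
D [α=-∞,β=13]: v=13 after child 1 ≥ β → β-cutoff, skip 1
Root [α=-∞,β=+∞]: v=13
Leaves evaluated: 7 of 8.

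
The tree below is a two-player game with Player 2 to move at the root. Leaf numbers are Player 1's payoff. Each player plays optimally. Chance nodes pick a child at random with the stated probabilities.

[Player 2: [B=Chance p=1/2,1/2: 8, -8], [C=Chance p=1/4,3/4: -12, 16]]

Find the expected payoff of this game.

B (Chance): 1/2·8 + 1/2·-8 = 0
C (Chance): 1/4·-12 + 3/4·16 = 9
Root (Player 2): min(0, 9) = 0

0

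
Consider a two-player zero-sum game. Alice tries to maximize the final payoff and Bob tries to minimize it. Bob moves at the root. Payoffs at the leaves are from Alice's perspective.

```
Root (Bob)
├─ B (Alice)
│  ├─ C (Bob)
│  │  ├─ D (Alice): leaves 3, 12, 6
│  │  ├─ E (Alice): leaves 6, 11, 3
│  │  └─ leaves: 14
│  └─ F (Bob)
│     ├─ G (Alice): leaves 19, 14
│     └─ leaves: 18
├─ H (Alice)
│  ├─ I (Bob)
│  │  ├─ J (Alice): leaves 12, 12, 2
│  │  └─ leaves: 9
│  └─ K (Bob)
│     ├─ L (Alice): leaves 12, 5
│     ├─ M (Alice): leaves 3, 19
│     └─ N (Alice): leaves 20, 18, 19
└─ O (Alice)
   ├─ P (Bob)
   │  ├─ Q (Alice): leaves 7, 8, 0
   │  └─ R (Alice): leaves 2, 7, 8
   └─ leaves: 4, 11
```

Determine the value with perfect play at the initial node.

11

D (Alice): max(3, 12, 6) = 12
E (Alice): max(6, 11, 3) = 11
C (Bob): min(12, 11, 14) = 11
G (Alice): max(19, 14) = 19
F (Bob): min(19, 18) = 18
B (Alice): max(11, 18) = 18
J (Alice): max(12, 12, 2) = 12
I (Bob): min(12, 9) = 9
L (Alice): max(12, 5) = 12
M (Alice): max(3, 19) = 19
N (Alice): max(20, 18, 19) = 20
K (Bob): min(12, 19, 20) = 12
H (Alice): max(9, 12) = 12
Q (Alice): max(7, 8, 0) = 8
R (Alice): max(2, 7, 8) = 8
P (Bob): min(8, 8) = 8
O (Alice): max(8, 4, 11) = 11
Root (Bob): min(18, 12, 11) = 11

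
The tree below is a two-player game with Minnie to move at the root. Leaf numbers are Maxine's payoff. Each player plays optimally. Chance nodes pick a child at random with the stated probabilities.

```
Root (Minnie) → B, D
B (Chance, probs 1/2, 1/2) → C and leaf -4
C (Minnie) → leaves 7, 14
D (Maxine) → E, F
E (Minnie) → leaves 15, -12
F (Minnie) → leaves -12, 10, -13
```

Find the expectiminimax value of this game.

-12

C (Minnie): min(7, 14) = 7
B (Chance): 1/2·7 + 1/2·-4 = 1.5
E (Minnie): min(15, -12) = -12
F (Minnie): min(-12, 10, -13) = -13
D (Maxine): max(-12, -13) = -12
Root (Minnie): min(1.5, -12) = -12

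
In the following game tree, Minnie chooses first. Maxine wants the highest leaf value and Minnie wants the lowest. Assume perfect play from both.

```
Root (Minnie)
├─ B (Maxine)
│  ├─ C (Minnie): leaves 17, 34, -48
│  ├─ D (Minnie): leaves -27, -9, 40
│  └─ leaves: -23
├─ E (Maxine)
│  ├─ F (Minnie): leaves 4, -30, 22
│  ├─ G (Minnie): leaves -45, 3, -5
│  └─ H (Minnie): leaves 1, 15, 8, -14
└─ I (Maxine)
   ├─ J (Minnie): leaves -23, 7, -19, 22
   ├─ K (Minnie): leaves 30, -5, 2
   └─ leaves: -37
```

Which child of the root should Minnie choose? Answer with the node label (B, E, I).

C (Minnie): min(17, 34, -48) = -48
D (Minnie): min(-27, -9, 40) = -27
B (Maxine): max(-48, -27, -23) = -23
F (Minnie): min(4, -30, 22) = -30
G (Minnie): min(-45, 3, -5) = -45
H (Minnie): min(1, 15, 8, -14) = -14
E (Maxine): max(-30, -45, -14) = -14
J (Minnie): min(-23, 7, -19, 22) = -23
K (Minnie): min(30, -5, 2) = -5
I (Maxine): max(-23, -5, -37) = -5
Root (Minnie): min(-23, -14, -5) = -23
Minnie picks the child with the lowest value: B (value -23).

B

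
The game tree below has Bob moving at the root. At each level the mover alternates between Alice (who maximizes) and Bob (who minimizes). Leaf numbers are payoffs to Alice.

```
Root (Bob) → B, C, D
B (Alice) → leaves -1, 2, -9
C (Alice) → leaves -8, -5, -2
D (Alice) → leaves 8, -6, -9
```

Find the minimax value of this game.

-2

B (Alice): max(-1, 2, -9) = 2
C (Alice): max(-8, -5, -2) = -2
D (Alice): max(8, -6, -9) = 8
Root (Bob): min(2, -2, 8) = -2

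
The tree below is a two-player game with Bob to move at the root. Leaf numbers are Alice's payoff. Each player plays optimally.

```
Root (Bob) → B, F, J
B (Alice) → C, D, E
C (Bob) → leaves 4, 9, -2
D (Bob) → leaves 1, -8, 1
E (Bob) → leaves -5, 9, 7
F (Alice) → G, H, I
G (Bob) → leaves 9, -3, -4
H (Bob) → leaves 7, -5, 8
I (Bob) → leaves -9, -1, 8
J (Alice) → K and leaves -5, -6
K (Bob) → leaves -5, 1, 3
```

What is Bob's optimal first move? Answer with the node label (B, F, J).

C (Bob): min(4, 9, -2) = -2
D (Bob): min(1, -8, 1) = -8
E (Bob): min(-5, 9, 7) = -5
B (Alice): max(-2, -8, -5) = -2
G (Bob): min(9, -3, -4) = -4
H (Bob): min(7, -5, 8) = -5
I (Bob): min(-9, -1, 8) = -9
F (Alice): max(-4, -5, -9) = -4
K (Bob): min(-5, 1, 3) = -5
J (Alice): max(-5, -5, -6) = -5
Root (Bob): min(-2, -4, -5) = -5
Bob picks the child with the lowest value: J (value -5).

J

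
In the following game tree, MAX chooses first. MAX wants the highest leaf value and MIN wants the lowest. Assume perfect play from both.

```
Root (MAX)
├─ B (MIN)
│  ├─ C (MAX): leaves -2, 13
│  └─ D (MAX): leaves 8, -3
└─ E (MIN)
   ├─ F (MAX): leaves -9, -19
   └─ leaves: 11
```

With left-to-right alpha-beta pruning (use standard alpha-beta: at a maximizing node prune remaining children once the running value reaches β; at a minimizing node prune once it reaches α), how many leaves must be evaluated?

6

C [α=-∞,β=+∞]: v=13
D [α=-∞,β=13]: v=8
B [α=-∞,β=+∞]: v=8
F [α=8,β=+∞]: v=-9
E [α=8,β=+∞]: v=-9 after child 1 ≤ α → α-cutoff, skip 1
Root [α=-∞,β=+∞]: v=8
Leaves evaluated: 6 of 7.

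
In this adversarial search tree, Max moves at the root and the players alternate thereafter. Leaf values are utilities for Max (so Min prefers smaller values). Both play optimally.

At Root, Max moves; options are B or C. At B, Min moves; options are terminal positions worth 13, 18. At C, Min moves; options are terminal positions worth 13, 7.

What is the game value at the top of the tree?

13

B (Min): min(13, 18) = 13
C (Min): min(13, 7) = 7
Root (Max): max(13, 7) = 13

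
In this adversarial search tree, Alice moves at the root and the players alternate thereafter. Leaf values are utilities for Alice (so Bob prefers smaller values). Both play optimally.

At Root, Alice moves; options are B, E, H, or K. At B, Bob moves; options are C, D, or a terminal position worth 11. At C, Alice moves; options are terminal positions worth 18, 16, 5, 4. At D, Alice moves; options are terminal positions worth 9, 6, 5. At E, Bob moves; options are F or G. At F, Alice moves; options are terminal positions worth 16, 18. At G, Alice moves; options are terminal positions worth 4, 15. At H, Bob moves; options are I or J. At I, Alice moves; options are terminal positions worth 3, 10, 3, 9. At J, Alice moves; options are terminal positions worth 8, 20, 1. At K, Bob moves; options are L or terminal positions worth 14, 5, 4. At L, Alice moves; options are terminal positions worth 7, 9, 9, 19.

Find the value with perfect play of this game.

15

C (Alice): max(18, 16, 5, 4) = 18
D (Alice): max(9, 6, 5) = 9
B (Bob): min(18, 9, 11) = 9
F (Alice): max(16, 18) = 18
G (Alice): max(4, 15) = 15
E (Bob): min(18, 15) = 15
I (Alice): max(3, 10, 3, 9) = 10
J (Alice): max(8, 20, 1) = 20
H (Bob): min(10, 20) = 10
L (Alice): max(7, 9, 9, 19) = 19
K (Bob): min(19, 14, 5, 4) = 4
Root (Alice): max(9, 15, 10, 4) = 15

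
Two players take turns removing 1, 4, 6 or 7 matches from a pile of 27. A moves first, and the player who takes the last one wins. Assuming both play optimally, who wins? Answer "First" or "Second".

First

Compute winning (W) and losing (L) positions by backward induction:
i:   0  1  2  3  4  5  6  7  8  9 10 11 12 13 14 15 16 17 18 19 20 21 22 23 24 25 26 27
     L  W  L  W  W  L  W  W  W  W  L  W  W  L  W  L  W  W  L  W  W  W  W  L  W  W  L  W
Position 27 is W, so the first player wins.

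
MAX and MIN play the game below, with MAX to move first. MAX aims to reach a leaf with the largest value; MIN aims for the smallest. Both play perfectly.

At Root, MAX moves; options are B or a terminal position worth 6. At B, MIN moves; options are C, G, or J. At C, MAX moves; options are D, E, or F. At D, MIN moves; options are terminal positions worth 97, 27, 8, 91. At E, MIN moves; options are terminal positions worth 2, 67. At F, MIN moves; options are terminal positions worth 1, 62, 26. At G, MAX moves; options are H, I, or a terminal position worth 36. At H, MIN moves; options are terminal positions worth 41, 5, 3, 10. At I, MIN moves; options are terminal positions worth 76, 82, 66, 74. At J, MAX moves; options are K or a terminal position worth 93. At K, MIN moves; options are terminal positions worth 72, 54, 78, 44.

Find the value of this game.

8

D (MIN): min(97, 27, 8, 91) = 8
E (MIN): min(2, 67) = 2
F (MIN): min(1, 62, 26) = 1
C (MAX): max(8, 2, 1) = 8
H (MIN): min(41, 5, 3, 10) = 3
I (MIN): min(76, 82, 66, 74) = 66
G (MAX): max(3, 66, 36) = 66
K (MIN): min(72, 54, 78, 44) = 44
J (MAX): max(44, 93) = 93
B (MIN): min(8, 66, 93) = 8
Root (MAX): max(8, 6) = 8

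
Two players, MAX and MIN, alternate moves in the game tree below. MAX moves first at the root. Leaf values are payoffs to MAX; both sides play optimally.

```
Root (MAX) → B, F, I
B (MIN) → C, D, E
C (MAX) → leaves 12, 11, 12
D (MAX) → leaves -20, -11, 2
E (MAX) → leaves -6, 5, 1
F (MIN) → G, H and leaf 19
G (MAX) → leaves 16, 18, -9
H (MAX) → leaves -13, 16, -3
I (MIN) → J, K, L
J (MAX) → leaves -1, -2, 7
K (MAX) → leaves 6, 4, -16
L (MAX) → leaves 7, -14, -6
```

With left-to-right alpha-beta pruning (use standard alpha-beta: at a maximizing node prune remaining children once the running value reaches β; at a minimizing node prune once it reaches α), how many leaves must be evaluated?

C [α=-∞,β=+∞]: v=12
D [α=-∞,β=12]: v=2
E [α=-∞,β=2]: v=5 after child 2 ≥ β → β-cutoff, skip 1
B [α=-∞,β=+∞]: v=2
G [α=2,β=+∞]: v=18
H [α=2,β=18]: v=16
F [α=2,β=+∞]: v=16
J [α=16,β=+∞]: v=7
I [α=16,β=+∞]: v=7 after child 1 ≤ α → α-cutoff, skip 2
Root [α=-∞,β=+∞]: v=16
Leaves evaluated: 18 of 25.

18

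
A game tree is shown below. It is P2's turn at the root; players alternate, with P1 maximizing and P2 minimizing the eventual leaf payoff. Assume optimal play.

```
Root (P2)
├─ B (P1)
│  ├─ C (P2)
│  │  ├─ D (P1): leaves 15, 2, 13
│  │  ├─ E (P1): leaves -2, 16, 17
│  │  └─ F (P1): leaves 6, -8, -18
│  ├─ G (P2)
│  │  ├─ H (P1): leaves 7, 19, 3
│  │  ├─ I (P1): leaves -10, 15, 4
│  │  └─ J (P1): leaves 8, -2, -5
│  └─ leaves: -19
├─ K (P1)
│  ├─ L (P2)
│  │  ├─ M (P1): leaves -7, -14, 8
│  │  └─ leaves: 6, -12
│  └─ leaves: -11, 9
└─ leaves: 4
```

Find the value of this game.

4

D (P1): max(15, 2, 13) = 15
E (P1): max(-2, 16, 17) = 17
F (P1): max(6, -8, -18) = 6
C (P2): min(15, 17, 6) = 6
H (P1): max(7, 19, 3) = 19
I (P1): max(-10, 15, 4) = 15
J (P1): max(8, -2, -5) = 8
G (P2): min(19, 15, 8) = 8
B (P1): max(6, 8, -19) = 8
M (P1): max(-7, -14, 8) = 8
L (P2): min(8, 6, -12) = -12
K (P1): max(-12, -11, 9) = 9
Root (P2): min(8, 9, 4) = 4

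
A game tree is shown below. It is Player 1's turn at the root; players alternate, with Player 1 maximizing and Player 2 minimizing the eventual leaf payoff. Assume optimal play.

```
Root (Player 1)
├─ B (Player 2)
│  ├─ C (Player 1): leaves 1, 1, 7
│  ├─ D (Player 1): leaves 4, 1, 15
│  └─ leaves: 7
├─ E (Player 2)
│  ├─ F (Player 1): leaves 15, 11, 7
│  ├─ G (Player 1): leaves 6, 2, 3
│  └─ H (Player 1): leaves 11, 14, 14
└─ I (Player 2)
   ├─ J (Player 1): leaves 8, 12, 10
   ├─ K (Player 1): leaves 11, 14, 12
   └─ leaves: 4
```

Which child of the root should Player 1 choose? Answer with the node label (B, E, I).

B

C (Player 1): max(1, 1, 7) = 7
D (Player 1): max(4, 1, 15) = 15
B (Player 2): min(7, 15, 7) = 7
F (Player 1): max(15, 11, 7) = 15
G (Player 1): max(6, 2, 3) = 6
H (Player 1): max(11, 14, 14) = 14
E (Player 2): min(15, 6, 14) = 6
J (Player 1): max(8, 12, 10) = 12
K (Player 1): max(11, 14, 12) = 14
I (Player 2): min(12, 14, 4) = 4
Root (Player 1): max(7, 6, 4) = 7
Player 1 picks the child with the highest value: B (value 7).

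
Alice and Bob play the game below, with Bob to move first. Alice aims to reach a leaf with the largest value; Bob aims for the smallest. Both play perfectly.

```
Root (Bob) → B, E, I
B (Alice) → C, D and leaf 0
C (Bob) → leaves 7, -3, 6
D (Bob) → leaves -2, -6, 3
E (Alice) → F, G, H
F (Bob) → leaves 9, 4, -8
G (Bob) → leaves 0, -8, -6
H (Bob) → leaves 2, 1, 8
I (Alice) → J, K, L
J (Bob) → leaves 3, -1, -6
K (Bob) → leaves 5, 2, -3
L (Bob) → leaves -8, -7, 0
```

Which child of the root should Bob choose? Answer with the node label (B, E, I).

C (Bob): min(7, -3, 6) = -3
D (Bob): min(-2, -6, 3) = -6
B (Alice): max(-3, -6, 0) = 0
F (Bob): min(9, 4, -8) = -8
G (Bob): min(0, -8, -6) = -8
H (Bob): min(2, 1, 8) = 1
E (Alice): max(-8, -8, 1) = 1
J (Bob): min(3, -1, -6) = -6
K (Bob): min(5, 2, -3) = -3
L (Bob): min(-8, -7, 0) = -8
I (Alice): max(-6, -3, -8) = -3
Root (Bob): min(0, 1, -3) = -3
Bob picks the child with the lowest value: I (value -3).

I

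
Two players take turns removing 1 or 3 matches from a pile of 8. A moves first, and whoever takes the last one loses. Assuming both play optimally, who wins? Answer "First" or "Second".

First

Mark each pile size as W (mover wins) or L (mover loses):
i:   0  1  2  3  4  5  6  7  8
     W  L  W  L  W  L  W  L  W
Position 8 is W, so the first player wins.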